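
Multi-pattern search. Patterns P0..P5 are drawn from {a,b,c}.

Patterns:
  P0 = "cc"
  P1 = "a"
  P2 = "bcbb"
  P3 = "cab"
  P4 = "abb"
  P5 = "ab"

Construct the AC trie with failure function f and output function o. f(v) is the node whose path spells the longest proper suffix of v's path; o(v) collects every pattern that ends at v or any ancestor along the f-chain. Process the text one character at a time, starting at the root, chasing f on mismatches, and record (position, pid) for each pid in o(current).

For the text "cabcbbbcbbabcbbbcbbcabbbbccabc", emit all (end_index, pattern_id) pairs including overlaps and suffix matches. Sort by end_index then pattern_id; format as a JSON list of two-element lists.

Construct AC machine:
Trie nodes:
  n0 'ε': a→3 b→4 c→1
  n1 'c': a→8 c→2
  n2 'cc': ·  ←P0
  n3 'a': b→10  ←P1
  n4 'b': c→5
  n5 'bc': b→6
  n6 'bcb': b→7
  n7 'bcbb': ·  ←P2
  n8 'ca': b→9
  n9 'cab': ·  ←P3
  n10 'ab': b→11  ←P5
  n11 'abb': ·  ←P4

Failure links (BFS by depth):
  n1('c'): parent n0 fail=0; on 'c' 0 → fail=0;  out ∅∪∅=∅
  n3('a'): parent n0 fail=0; on 'a' 0 → fail=0;  out {1}∪∅={1}
  n4('b'): parent n0 fail=0; on 'b' 0 → fail=0;  out ∅∪∅=∅
  n2('cc'): parent n1 fail=0; on 'c' 0 → fail=1;  out {0}∪∅={0}
  n5('bc'): parent n4 fail=0; on 'c' 0 → fail=1;  out ∅∪∅=∅
  n8('ca'): parent n1 fail=0; on 'a' 0 → fail=3;  out ∅∪{1}={1}
  n10('ab'): parent n3 fail=0; on 'b' 0 → fail=4;  out {5}∪∅={5}
  n6('bcb'): parent n5 fail=1; on 'b' 1→0 → fail=4;  out ∅∪∅=∅
  n9('cab'): parent n8 fail=3; on 'b' 3 → fail=10;  out {3}∪{5}={3,5}
  n11('abb'): parent n10 fail=4; on 'b' 4→0 → fail=4;  out {4}∪∅={4}
  n7('bcbb'): parent n6 fail=4; on 'b' 4→0 → fail=4;  out {2}∪∅={2}

Text stream:
pos 0 'c': at 1
pos 1 'a': at 8  → match P1@[1:1]
pos 2 'b': at 9  → match P3@[0:2],P5@[1:2]
pos 3 'c': at 5 (fail-walked)
pos 4 'b': at 6
pos 5 'b': at 7  → match P2@[2:5]
pos 6 'b': at 4 (fail-walked)
pos 7 'c': at 5
pos 8 'b': at 6
pos 9 'b': at 7  → match P2@[6:9]
pos 10 'a': at 3 (fail-walked)  → match P1@[10:10]
pos 11 'b': at 10  → match P5@[10:11]
pos 12 'c': at 5 (fail-walked)
pos 13 'b': at 6
pos 14 'b': at 7  → match P2@[11:14]
pos 15 'b': at 4 (fail-walked)
pos 16 'c': at 5
pos 17 'b': at 6
pos 18 'b': at 7  → match P2@[15:18]
pos 19 'c': at 5 (fail-walked)
pos 20 'a': at 8 (fail-walked)  → match P1@[20:20]
pos 21 'b': at 9  → match P3@[19:21],P5@[20:21]
pos 22 'b': at 11 (fail-walked)  → match P4@[20:22]
pos 23 'b': at 4 (fail-walked)
pos 24 'b': at 4 (fail-walked)
pos 25 'c': at 5
pos 26 'c': at 2 (fail-walked)  → match P0@[25:26]
pos 27 'a': at 8 (fail-walked)  → match P1@[27:27]
pos 28 'b': at 9  → match P3@[26:28],P5@[27:28]
pos 29 'c': at 5 (fail-walked)

Matches: [[1,1],[2,3],[2,5],[5,2],[9,2],[10,1],[11,5],[14,2],[18,2],[20,1],[21,3],[21,5],[22,4],[26,0],[27,1],[28,3],[28,5]]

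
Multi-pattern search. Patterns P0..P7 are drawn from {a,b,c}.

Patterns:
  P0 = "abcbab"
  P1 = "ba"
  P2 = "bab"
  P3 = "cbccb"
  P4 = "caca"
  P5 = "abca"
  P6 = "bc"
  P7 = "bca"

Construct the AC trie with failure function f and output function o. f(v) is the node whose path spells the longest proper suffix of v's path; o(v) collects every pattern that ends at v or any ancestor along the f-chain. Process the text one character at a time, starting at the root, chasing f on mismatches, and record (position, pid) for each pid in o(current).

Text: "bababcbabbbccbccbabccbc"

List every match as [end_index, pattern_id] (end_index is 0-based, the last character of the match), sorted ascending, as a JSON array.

Construct AC machine:
Trie nodes:
  n0 'ε': a→1 b→7 c→10
  n1 'a': b→2
  n2 'ab': c→3
  n3 'abc': a→18 b→4
  n4 'abcb': a→5
  n5 'abcba': b→6
  n6 'abcbab': ·  [P0 ends]
  n7 'b': a→8 c→19
  n8 'ba': b→9  [P1 ends]
  n9 'bab': ·  [P2 ends]
  n10 'c': a→15 b→11
  n11 'cb': c→12
  n12 'cbc': c→13
  n13 'cbcc': b→14
  n14 'cbccb': ·  [P3 ends]
  n15 'ca': c→16
  n16 'cac': a→17
  n17 'caca': ·  [P4 ends]
  n18 'abca': ·  [P5 ends]
  n19 'bc': a→20  [P6 ends]
  n20 'bca': ·  [P7 ends]

BFS fail/out derivation:
  n1('a'): parent n0 fail=0; on 'a' 0 → fail=0;  out ∅∪∅=∅
  n7('b'): parent n0 fail=0; on 'b' 0 → fail=0;  out ∅∪∅=∅
  n10('c'): parent n0 fail=0; on 'c' 0 → fail=0;  out ∅∪∅=∅
  n2('ab'): parent n1 fail=0; on 'b' 0 → fail=7;  out ∅∪∅=∅
  n8('ba'): parent n7 fail=0; on 'a' 0 → fail=1;  out {1}∪∅={1}
  n11('cb'): parent n10 fail=0; on 'b' 0 → fail=7;  out ∅∪∅=∅
  n15('ca'): parent n10 fail=0; on 'a' 0 → fail=1;  out ∅∪∅=∅
  n19('bc'): parent n7 fail=0; on 'c' 0 → fail=10;  out {6}∪∅={6}
  n3('abc'): parent n2 fail=7; on 'c' 7 → fail=19;  out ∅∪{6}={6}
  n9('bab'): parent n8 fail=1; on 'b' 1 → fail=2;  out {2}∪∅={2}
  n12('cbc'): parent n11 fail=7; on 'c' 7 → fail=19;  out ∅∪{6}={6}
  n16('cac'): parent n15 fail=1; on 'c' 1→0 → fail=10;  out ∅∪∅=∅
  n20('bca'): parent n19 fail=10; on 'a' 10 → fail=15;  out {7}∪∅={7}
  n4('abcb'): parent n3 fail=19; on 'b' 19→10 → fail=11;  out ∅∪∅=∅
  n13('cbcc'): parent n12 fail=19; on 'c' 19→10→0 → fail=10;  out ∅∪∅=∅
  n17('caca'): parent n16 fail=10; on 'a' 10 → fail=15;  out {4}∪∅={4}
  n18('abca'): parent n3 fail=19; on 'a' 19 → fail=20;  out {5}∪{7}={5,7}
  n5('abcba'): parent n4 fail=11; on 'a' 11→7 → fail=8;  out ∅∪{1}={1}
  n14('cbccb'): parent n13 fail=10; on 'b' 10 → fail=11;  out {3}∪∅={3}
  n6('abcbab'): parent n5 fail=8; on 'b' 8 → fail=9;  out {0}∪{2}={0,2}

Text stream:
pos 0 'b': at 7
pos 1 'a': at 8  emit P1@[0:1]
pos 2 'b': at 9  emit P2@[0:2]
pos 3 'a': at 8 ·f  emit P1@[2:3]
pos 4 'b': at 9  emit P2@[2:4]
pos 5 'c': at 3 ·f  emit P6@[4:5]
pos 6 'b': at 4
pos 7 'a': at 5  emit P1@[6:7]
pos 8 'b': at 6  emit P0@[3:8],P2@[6:8]
pos 9 'b': at 7 ·f
pos 10 'b': at 7 ·f
pos 11 'c': at 19  emit P6@[10:11]
pos 12 'c': at 10 ·f
pos 13 'b': at 11
pos 14 'c': at 12  emit P6@[13:14]
pos 15 'c': at 13
pos 16 'b': at 14  emit P3@[12:16]
pos 17 'a': at 8 ·f  emit P1@[16:17]
pos 18 'b': at 9  emit P2@[16:18]
pos 19 'c': at 3 ·f  emit P6@[18:19]
pos 20 'c': at 10 ·f
pos 21 'b': at 11
pos 22 'c': at 12  emit P6@[21:22]

All matches (sorted): [[1,1],[2,2],[3,1],[4,2],[5,6],[7,1],[8,0],[8,2],[11,6],[14,6],[16,3],[17,1],[18,2],[19,6],[22,6]]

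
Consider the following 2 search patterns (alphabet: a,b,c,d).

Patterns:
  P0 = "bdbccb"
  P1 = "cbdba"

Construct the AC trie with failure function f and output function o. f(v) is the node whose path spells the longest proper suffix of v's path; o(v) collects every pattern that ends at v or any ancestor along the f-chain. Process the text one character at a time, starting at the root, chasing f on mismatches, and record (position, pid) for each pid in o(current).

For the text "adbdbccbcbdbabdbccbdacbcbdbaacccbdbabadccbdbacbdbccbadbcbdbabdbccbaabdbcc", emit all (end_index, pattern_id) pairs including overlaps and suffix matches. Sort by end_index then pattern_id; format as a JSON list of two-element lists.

Build automaton:
Trie (insert patterns):
  n0 'ε': b→1 c→7
  n1 'b': d→2
  n2 'bd': b→3
  n3 'bdb': c→4
  n4 'bdbc': c→5
  n5 'bdbcc': b→6
  n6 'bdbccb': ·  [P0 ends]
  n7 'c': b→8
  n8 'cb': d→9
  n9 'cbd': b→10
  n10 'cbdb': a→11
  n11 'cbdba': ·  [P1 ends]

BFS fail/out derivation:
  fail(1) 'b': from fail(0)=0 chase 'b': 0 ⇒ 0;  out=∅∪out(0)=∅
  fail(7) 'c': from fail(0)=0 chase 'c': 0 ⇒ 0;  out=∅∪out(0)=∅
  fail(2) 'bd': from fail(1)=0 chase 'd': 0 ⇒ 0;  out=∅∪out(0)=∅
  fail(8) 'cb': from fail(7)=0 chase 'b': 0 ⇒ 1;  out=∅∪out(1)=∅
  fail(3) 'bdb': from fail(2)=0 chase 'b': 0 ⇒ 1;  out=∅∪out(1)=∅
  fail(9) 'cbd': from fail(8)=1 chase 'd': 1 ⇒ 2;  out=∅∪out(2)=∅
  fail(4) 'bdbc': from fail(3)=1 chase 'c': 1→0 ⇒ 7;  out=∅∪out(7)=∅
  fail(10) 'cbdb': from fail(9)=2 chase 'b': 2 ⇒ 3;  out=∅∪out(3)=∅
  fail(5) 'bdbcc': from fail(4)=7 chase 'c': 7→0 ⇒ 7;  out=∅∪out(7)=∅
  fail(11) 'cbdba': from fail(10)=3 chase 'a': 3→1→0 ⇒ 0;  out={1}∪out(0)={1}
  fail(6) 'bdbccb': from fail(5)=7 chase 'b': 7 ⇒ 8;  out={0}∪out(8)={0}

Text stream:
i=0 'a': node 0→0
i=1 'd': node 0→0
i=2 'b': node 0→1
i=3 'd': node 1→2
i=4 'b': node 2→3
i=5 'c': node 3→4
i=6 'c': node 4→5
i=7 'b': node 5→6  ** P0@[2:7]
i=8 'c': node 6→7 ·f
i=9 'b': node 7→8
i=10 'd': node 8→9
i=11 'b': node 9→10
i=12 'a': node 10→11  ** P1@[8:12]
i=13 'b': node 11→1 ·f
i=14 'd': node 1→2
i=15 'b': node 2→3
i=16 'c': node 3→4
i=17 'c': node 4→5
i=18 'b': node 5→6  ** P0@[13:18]
i=19 'd': node 6→9 ·f
i=20 'a': node 9→0 ·f
i=21 'c': node 0→7
i=22 'b': node 7→8
i=23 'c': node 8→7 ·f
i=24 'b': node 7→8
i=25 'd': node 8→9
i=26 'b': node 9→10
i=27 'a': node 10→11  ** P1@[23:27]
i=28 'a': node 11→0 ·f
i=29 'c': node 0→7
i=30 'c': node 7→7 ·f
i=31 'c': node 7→7 ·f
i=32 'b': node 7→8
i=33 'd': node 8→9
i=34 'b': node 9→10
i=35 'a': node 10→11  ** P1@[31:35]
i=36 'b': node 11→1 ·f
i=37 'a': node 1→0 ·f
i=38 'd': node 0→0
i=39 'c': node 0→7
i=40 'c': node 7→7 ·f
i=41 'b': node 7→8
i=42 'd': node 8→9
i=43 'b': node 9→10
i=44 'a': node 10→11  ** P1@[40:44]
i=45 'c': node 11→7 ·f
i=46 'b': node 7→8
i=47 'd': node 8→9
i=48 'b': node 9→10
i=49 'c': node 10→4 ·f
i=50 'c': node 4→5
i=51 'b': node 5→6  ** P0@[46:51]
i=52 'a': node 6→0 ·f
i=53 'd': node 0→0
i=54 'b': node 0→1
i=55 'c': node 1→7 ·f
i=56 'b': node 7→8
i=57 'd': node 8→9
i=58 'b': node 9→10
i=59 'a': node 10→11  ** P1@[55:59]
i=60 'b': node 11→1 ·f
i=61 'd': node 1→2
i=62 'b': node 2→3
i=63 'c': node 3→4
i=64 'c': node 4→5
i=65 'b': node 5→6  ** P0@[60:65]
i=66 'a': node 6→0 ·f
i=67 'a': node 0→0
i=68 'b': node 0→1
i=69 'd': node 1→2
i=70 'b': node 2→3
i=71 'c': node 3→4
i=72 'c': node 4→5

Matches: [[7,0],[12,1],[18,0],[27,1],[35,1],[44,1],[51,0],[59,1],[65,0]]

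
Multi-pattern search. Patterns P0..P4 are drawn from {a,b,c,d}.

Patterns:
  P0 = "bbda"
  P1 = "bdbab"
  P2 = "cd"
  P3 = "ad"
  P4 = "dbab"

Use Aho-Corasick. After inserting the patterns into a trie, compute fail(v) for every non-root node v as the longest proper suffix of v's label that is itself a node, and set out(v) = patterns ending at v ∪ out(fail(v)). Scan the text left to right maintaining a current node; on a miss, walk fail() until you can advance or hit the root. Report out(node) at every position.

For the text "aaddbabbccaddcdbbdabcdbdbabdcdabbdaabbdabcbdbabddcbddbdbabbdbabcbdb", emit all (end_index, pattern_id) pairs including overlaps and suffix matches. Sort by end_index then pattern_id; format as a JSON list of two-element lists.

Construct AC machine:
Trie nodes:
  n0 'ε': a→11 b→1 c→9 d→13
  n1 'b': b→2 d→5
  n2 'bb': d→3
  n3 'bbd': a→4
  n4 'bbda': ·  ←P0
  n5 'bd': b→6
  n6 'bdb': a→7
  n7 'bdba': b→8
  n8 'bdbab': ·  ←P1
  n9 'c': d→10
  n10 'cd': ·  ←P2
  n11 'a': d→12
  n12 'ad': ·  ←P3
  n13 'd': b→14
  n14 'db': a→15
  n15 'dba': b→16
  n16 'dbab': ·  ←P4

Failure links (BFS by depth):
  n1('b'): parent n0 fail=0; on 'b' 0 → fail=0;  out ∅∪∅=∅
  n9('c'): parent n0 fail=0; on 'c' 0 → fail=0;  out ∅∪∅=∅
  n11('a'): parent n0 fail=0; on 'a' 0 → fail=0;  out ∅∪∅=∅
  n13('d'): parent n0 fail=0; on 'd' 0 → fail=0;  out ∅∪∅=∅
  n2('bb'): parent n1 fail=0; on 'b' 0 → fail=1;  out ∅∪∅=∅
  n5('bd'): parent n1 fail=0; on 'd' 0 → fail=13;  out ∅∪∅=∅
  n10('cd'): parent n9 fail=0; on 'd' 0 → fail=13;  out {2}∪∅={2}
  n12('ad'): parent n11 fail=0; on 'd' 0 → fail=13;  out {3}∪∅={3}
  n14('db'): parent n13 fail=0; on 'b' 0 → fail=1;  out ∅∪∅=∅
  n3('bbd'): parent n2 fail=1; on 'd' 1 → fail=5;  out ∅∪∅=∅
  n6('bdb'): parent n5 fail=13; on 'b' 13 → fail=14;  out ∅∪∅=∅
  n15('dba'): parent n14 fail=1; on 'a' 1→0 → fail=11;  out ∅∪∅=∅
  n4('bbda'): parent n3 fail=5; on 'a' 5→13→0 → fail=11;  out {0}∪∅={0}
  n7('bdba'): parent n6 fail=14; on 'a' 14 → fail=15;  out ∅∪∅=∅
  n16('dbab'): parent n15 fail=11; on 'b' 11→0 → fail=1;  out {4}∪∅={4}
  n8('bdbab'): parent n7 fail=15; on 'b' 15 → fail=16;  out {1}∪{4}={1,4}

Run:
pos 0 'a': at 11
pos 1 'a': at 11 (fail-walked)
pos 2 'd': at 12  ** P3@[1:2]
pos 3 'd': at 13 (fail-walked)
pos 4 'b': at 14
pos 5 'a': at 15
pos 6 'b': at 16  ** P4@[3:6]
pos 7 'b': at 2 (fail-walked)
pos 8 'c': at 9 (fail-walked)
pos 9 'c': at 9 (fail-walked)
pos 10 'a': at 11 (fail-walked)
pos 11 'd': at 12  ** P3@[10:11]
pos 12 'd': at 13 (fail-walked)
pos 13 'c': at 9 (fail-walked)
pos 14 'd': at 10  ** P2@[13:14]
pos 15 'b': at 14 (fail-walked)
pos 16 'b': at 2 (fail-walked)
pos 17 'd': at 3
pos 18 'a': at 4  ** P0@[15:18]
pos 19 'b': at 1 (fail-walked)
pos 20 'c': at 9 (fail-walked)
pos 21 'd': at 10  ** P2@[20:21]
pos 22 'b': at 14 (fail-walked)
pos 23 'd': at 5 (fail-walked)
pos 24 'b': at 6
pos 25 'a': at 7
pos 26 'b': at 8  ** P1@[22:26],P4@[23:26]
pos 27 'd': at 5 (fail-walked)
pos 28 'c': at 9 (fail-walked)
pos 29 'd': at 10  ** P2@[28:29]
pos 30 'a': at 11 (fail-walked)
pos 31 'b': at 1 (fail-walked)
pos 32 'b': at 2
pos 33 'd': at 3
pos 34 'a': at 4  ** P0@[31:34]
pos 35 'a': at 11 (fail-walked)
pos 36 'b': at 1 (fail-walked)
pos 37 'b': at 2
pos 38 'd': at 3
pos 39 'a': at 4  ** P0@[36:39]
pos 40 'b': at 1 (fail-walked)
pos 41 'c': at 9 (fail-walked)
pos 42 'b': at 1 (fail-walked)
pos 43 'd': at 5
pos 44 'b': at 6
pos 45 'a': at 7
pos 46 'b': at 8  ** P1@[42:46],P4@[43:46]
pos 47 'd': at 5 (fail-walked)
pos 48 'd': at 13 (fail-walked)
pos 49 'c': at 9 (fail-walked)
pos 50 'b': at 1 (fail-walked)
pos 51 'd': at 5
pos 52 'd': at 13 (fail-walked)
pos 53 'b': at 14
pos 54 'd': at 5 (fail-walked)
pos 55 'b': at 6
pos 56 'a': at 7
pos 57 'b': at 8  ** P1@[53:57],P4@[54:57]
pos 58 'b': at 2 (fail-walked)
pos 59 'd': at 3
pos 60 'b': at 6 (fail-walked)
pos 61 'a': at 7
pos 62 'b': at 8  ** P1@[58:62],P4@[59:62]
pos 63 'c': at 9 (fail-walked)
pos 64 'b': at 1 (fail-walked)
pos 65 'd': at 5
pos 66 'b': at 6

All matches (sorted): [[2,3],[6,4],[11,3],[14,2],[18,0],[21,2],[26,1],[26,4],[29,2],[34,0],[39,0],[46,1],[46,4],[57,1],[57,4],[62,1],[62,4]]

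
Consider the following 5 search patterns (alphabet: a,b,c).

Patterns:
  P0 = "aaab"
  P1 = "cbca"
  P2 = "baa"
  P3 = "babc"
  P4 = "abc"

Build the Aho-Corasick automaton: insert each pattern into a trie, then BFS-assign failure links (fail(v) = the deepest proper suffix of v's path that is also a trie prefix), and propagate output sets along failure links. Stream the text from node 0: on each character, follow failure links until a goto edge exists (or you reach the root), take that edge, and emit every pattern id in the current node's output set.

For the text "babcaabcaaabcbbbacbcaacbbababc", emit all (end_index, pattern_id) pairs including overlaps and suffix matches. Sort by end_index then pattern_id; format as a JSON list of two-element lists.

Build:
Trie nodes:
  0='ε' goto a→1 b→9 c→5
  1='a' goto a→2 b→14
  2='aa' goto a→3
  3='aaa' goto b→4
  4='aaab' goto ·  ←P0
  5='c' goto b→6
  6='cb' goto c→7
  7='cbc' goto a→8
  8='cbca' goto ·  ←P1
  9='b' goto a→10
  10='ba' goto a→11 b→12
  11='baa' goto ·  ←P2
  12='bab' goto c→13
  13='babc' goto ·  ←P3
  14='ab' goto c→15
  15='abc' goto ·  ←P4

Failure links (BFS by depth):
  fail(1) 'a': from fail(0)=0 chase 'a': 0 ⇒ 0;  out=∅∪out(0)=∅
  fail(5) 'c': from fail(0)=0 chase 'c': 0 ⇒ 0;  out=∅∪out(0)=∅
  fail(9) 'b': from fail(0)=0 chase 'b': 0 ⇒ 0;  out=∅∪out(0)=∅
  fail(2) 'aa': from fail(1)=0 chase 'a': 0 ⇒ 1;  out=∅∪out(1)=∅
  fail(6) 'cb': from fail(5)=0 chase 'b': 0 ⇒ 9;  out=∅∪out(9)=∅
  fail(10) 'ba': from fail(9)=0 chase 'a': 0 ⇒ 1;  out=∅∪out(1)=∅
  fail(14) 'ab': from fail(1)=0 chase 'b': 0 ⇒ 9;  out=∅∪out(9)=∅
  fail(3) 'aaa': from fail(2)=1 chase 'a': 1 ⇒ 2;  out=∅∪out(2)=∅
  fail(7) 'cbc': from fail(6)=9 chase 'c': 9→0 ⇒ 5;  out=∅∪out(5)=∅
  fail(11) 'baa': from fail(10)=1 chase 'a': 1 ⇒ 2;  out={2}∪out(2)={2}
  fail(12) 'bab': from fail(10)=1 chase 'b': 1 ⇒ 14;  out=∅∪out(14)=∅
  fail(15) 'abc': from fail(14)=9 chase 'c': 9→0 ⇒ 5;  out={4}∪out(5)={4}
  fail(4) 'aaab': from fail(3)=2 chase 'b': 2→1 ⇒ 14;  out={0}∪out(14)={0}
  fail(8) 'cbca': from fail(7)=5 chase 'a': 5→0 ⇒ 1;  out={1}∪out(1)={1}
  fail(13) 'babc': from fail(12)=14 chase 'c': 14 ⇒ 15;  out={3}∪out(15)={3,4}

Run:
i=0 'b': node 0→9
i=1 'a': node 9→10
i=2 'b': node 10→12
i=3 'c': node 12→13  emit P3@[0:3],P4@[1:3]
i=4 'a': node 13→1 ·f
i=5 'a': node 1→2
i=6 'b': node 2→14 ·f
i=7 'c': node 14→15  emit P4@[5:7]
i=8 'a': node 15→1 ·f
i=9 'a': node 1→2
i=10 'a': node 2→3
i=11 'b': node 3→4  emit P0@[8:11]
i=12 'c': node 4→15 ·f  emit P4@[10:12]
i=13 'b': node 15→6 ·f
i=14 'b': node 6→9 ·f
i=15 'b': node 9→9 ·f
i=16 'a': node 9→10
i=17 'c': node 10→5 ·f
i=18 'b': node 5→6
i=19 'c': node 6→7
i=20 'a': node 7→8  emit P1@[17:20]
i=21 'a': node 8→2 ·f
i=22 'c': node 2→5 ·f
i=23 'b': node 5→6
i=24 'b': node 6→9 ·f
i=25 'a': node 9→10
i=26 'b': node 10→12
i=27 'a': node 12→10 ·f
i=28 'b': node 10→12
i=29 'c': node 12→13  emit P3@[26:29],P4@[27:29]

Matches: [[3,3],[3,4],[7,4],[11,0],[12,4],[20,1],[29,3],[29,4]]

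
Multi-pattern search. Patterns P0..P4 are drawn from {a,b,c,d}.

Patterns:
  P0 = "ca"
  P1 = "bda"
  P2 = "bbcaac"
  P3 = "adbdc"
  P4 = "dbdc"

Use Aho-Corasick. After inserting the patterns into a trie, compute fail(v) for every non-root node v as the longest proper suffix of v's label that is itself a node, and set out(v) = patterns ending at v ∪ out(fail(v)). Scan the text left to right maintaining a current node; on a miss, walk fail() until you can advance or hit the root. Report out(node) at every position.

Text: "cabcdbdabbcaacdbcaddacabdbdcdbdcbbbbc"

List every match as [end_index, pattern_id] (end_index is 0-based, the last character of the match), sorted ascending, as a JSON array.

Build:
Trie nodes:
  n0 'ε': a→11 b→3 c→1 d→16
  n1 'c': a→2
  n2 'ca': ·  ←P0
  n3 'b': b→6 d→4
  n4 'bd': a→5
  n5 'bda': ·  ←P1
  n6 'bb': c→7
  n7 'bbc': a→8
  n8 'bbca': a→9
  n9 'bbcaa': c→10
  n10 'bbcaac': ·  ←P2
  n11 'a': d→12
  n12 'ad': b→13
  n13 'adb': d→14
  n14 'adbd': c→15
  n15 'adbdc': ·  ←P3
  n16 'd': b→17
  n17 'db': d→18
  n18 'dbd': c→19
  n19 'dbdc': ·  ←P4

Failure links (BFS by depth):
  fail(1) 'c': from fail(0)=0 chase 'c': 0 ⇒ 0;  out=∅∪out(0)=∅
  fail(3) 'b': from fail(0)=0 chase 'b': 0 ⇒ 0;  out=∅∪out(0)=∅
  fail(11) 'a': from fail(0)=0 chase 'a': 0 ⇒ 0;  out=∅∪out(0)=∅
  fail(16) 'd': from fail(0)=0 chase 'd': 0 ⇒ 0;  out=∅∪out(0)=∅
  fail(2) 'ca': from fail(1)=0 chase 'a': 0 ⇒ 11;  out={0}∪out(11)={0}
  fail(4) 'bd': from fail(3)=0 chase 'd': 0 ⇒ 16;  out=∅∪out(16)=∅
  fail(6) 'bb': from fail(3)=0 chase 'b': 0 ⇒ 3;  out=∅∪out(3)=∅
  fail(12) 'ad': from fail(11)=0 chase 'd': 0 ⇒ 16;  out=∅∪out(16)=∅
  fail(17) 'db': from fail(16)=0 chase 'b': 0 ⇒ 3;  out=∅∪out(3)=∅
  fail(5) 'bda': from fail(4)=16 chase 'a': 16→0 ⇒ 11;  out={1}∪out(11)={1}
  fail(7) 'bbc': from fail(6)=3 chase 'c': 3→0 ⇒ 1;  out=∅∪out(1)=∅
  fail(13) 'adb': from fail(12)=16 chase 'b': 16 ⇒ 17;  out=∅∪out(17)=∅
  fail(18) 'dbd': from fail(17)=3 chase 'd': 3 ⇒ 4;  out=∅∪out(4)=∅
  fail(8) 'bbca': from fail(7)=1 chase 'a': 1 ⇒ 2;  out=∅∪out(2)={0}
  fail(14) 'adbd': from fail(13)=17 chase 'd': 17 ⇒ 18;  out=∅∪out(18)=∅
  fail(19) 'dbdc': from fail(18)=4 chase 'c': 4→16→0 ⇒ 1;  out={4}∪out(1)={4}
  fail(9) 'bbcaa': from fail(8)=2 chase 'a': 2→11→0 ⇒ 11;  out=∅∪out(11)=∅
  fail(15) 'adbdc': from fail(14)=18 chase 'c': 18 ⇒ 19;  out={3}∪out(19)={3,4}
  fail(10) 'bbcaac': from fail(9)=11 chase 'c': 11→0 ⇒ 1;  out={2}∪out(1)={2}

Run:
i=0 'c': node 0→1
i=1 'a': node 1→2  → match P0@[0:1]
i=2 'b': node 2→3 ·f
i=3 'c': node 3→1 ·f
i=4 'd': node 1→16 ·f
i=5 'b': node 16→17
i=6 'd': node 17→18
i=7 'a': node 18→5 ·f  → match P1@[5:7]
i=8 'b': node 5→3 ·f
i=9 'b': node 3→6
i=10 'c': node 6→7
i=11 'a': node 7→8  → match P0@[10:11]
i=12 'a': node 8→9
i=13 'c': node 9→10  → match P2@[8:13]
i=14 'd': node 10→16 ·f
i=15 'b': node 16→17
i=16 'c': node 17→1 ·f
i=17 'a': node 1→2  → match P0@[16:17]
i=18 'd': node 2→12 ·f
i=19 'd': node 12→16 ·f
i=20 'a': node 16→11 ·f
i=21 'c': node 11→1 ·f
i=22 'a': node 1→2  → match P0@[21:22]
i=23 'b': node 2→3 ·f
i=24 'd': node 3→4
i=25 'b': node 4→17 ·f
i=26 'd': node 17→18
i=27 'c': node 18→19  → match P4@[24:27]
i=28 'd': node 19→16 ·f
i=29 'b': node 16→17
i=30 'd': node 17→18
i=31 'c': node 18→19  → match P4@[28:31]
i=32 'b': node 19→3 ·f
i=33 'b': node 3→6
i=34 'b': node 6→6 ·f
i=35 'b': node 6→6 ·f
i=36 'c': node 6→7

Result: [[1,0],[7,1],[11,0],[13,2],[17,0],[22,0],[27,4],[31,4]]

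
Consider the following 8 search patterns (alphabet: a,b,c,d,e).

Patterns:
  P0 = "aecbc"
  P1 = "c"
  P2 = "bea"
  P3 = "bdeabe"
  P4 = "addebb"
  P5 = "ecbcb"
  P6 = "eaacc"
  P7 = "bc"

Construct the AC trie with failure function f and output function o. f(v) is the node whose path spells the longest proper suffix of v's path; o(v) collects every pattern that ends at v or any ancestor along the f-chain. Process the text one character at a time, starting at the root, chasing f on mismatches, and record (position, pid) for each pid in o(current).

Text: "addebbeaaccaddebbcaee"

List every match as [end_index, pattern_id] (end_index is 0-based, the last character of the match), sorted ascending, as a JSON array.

Construct AC machine:
Trie nodes:
  0='ε' goto a→1 b→7 c→6 e→20
  1='a' goto d→15 e→2
  2='ae' goto c→3
  3='aec' goto b→4
  4='aecb' goto c→5
  5='aecbc' goto ·  [P0 ends]
  6='c' goto ·  [P1 ends]
  7='b' goto c→29 d→10 e→8
  8='be' goto a→9
  9='bea' goto ·  [P2 ends]
  10='bd' goto e→11
  11='bde' goto a→12
  12='bdea' goto b→13
  13='bdeab' goto e→14
  14='bdeabe' goto ·  [P3 ends]
  15='ad' goto d→16
  16='add' goto e→17
  17='adde' goto b→18
  18='addeb' goto b→19
  19='addebb' goto ·  [P4 ends]
  20='e' goto a→25 c→21
  21='ec' goto b→22
  22='ecb' goto c→23
  23='ecbc' goto b→24
  24='ecbcb' goto ·  [P5 ends]
  25='ea' goto a→26
  26='eaa' goto c→27
  27='eaac' goto c→28
  28='eaacc' goto ·  [P6 ends]
  29='bc' goto ·  [P7 ends]

BFS fail/out derivation:
  fail(1) 'a': from fail(0)=0 chase 'a': 0 ⇒ 0;  out=∅∪out(0)=∅
  fail(6) 'c': from fail(0)=0 chase 'c': 0 ⇒ 0;  out={1}∪out(0)={1}
  fail(7) 'b': from fail(0)=0 chase 'b': 0 ⇒ 0;  out=∅∪out(0)=∅
  fail(20) 'e': from fail(0)=0 chase 'e': 0 ⇒ 0;  out=∅∪out(0)=∅
  fail(2) 'ae': from fail(1)=0 chase 'e': 0 ⇒ 20;  out=∅∪out(20)=∅
  fail(8) 'be': from fail(7)=0 chase 'e': 0 ⇒ 20;  out=∅∪out(20)=∅
  fail(10) 'bd': from fail(7)=0 chase 'd': 0 ⇒ 0;  out=∅∪out(0)=∅
  fail(15) 'ad': from fail(1)=0 chase 'd': 0 ⇒ 0;  out=∅∪out(0)=∅
  fail(21) 'ec': from fail(20)=0 chase 'c': 0 ⇒ 6;  out=∅∪out(6)={1}
  fail(25) 'ea': from fail(20)=0 chase 'a': 0 ⇒ 1;  out=∅∪out(1)=∅
  fail(29) 'bc': from fail(7)=0 chase 'c': 0 ⇒ 6;  out={7}∪out(6)={1,7}
  fail(3) 'aec': from fail(2)=20 chase 'c': 20 ⇒ 21;  out=∅∪out(21)={1}
  fail(9) 'bea': from fail(8)=20 chase 'a': 20 ⇒ 25;  out={2}∪out(25)={2}
  fail(11) 'bde': from fail(10)=0 chase 'e': 0 ⇒ 20;  out=∅∪out(20)=∅
  fail(16) 'add': from fail(15)=0 chase 'd': 0 ⇒ 0;  out=∅∪out(0)=∅
  fail(22) 'ecb': from fail(21)=6 chase 'b': 6→0 ⇒ 7;  out=∅∪out(7)=∅
  fail(26) 'eaa': from fail(25)=1 chase 'a': 1→0 ⇒ 1;  out=∅∪out(1)=∅
  fail(4) 'aecb': from fail(3)=21 chase 'b': 21 ⇒ 22;  out=∅∪out(22)=∅
  fail(12) 'bdea': from fail(11)=20 chase 'a': 20 ⇒ 25;  out=∅∪out(25)=∅
  fail(17) 'adde': from fail(16)=0 chase 'e': 0 ⇒ 20;  out=∅∪out(20)=∅
  fail(23) 'ecbc': from fail(22)=7 chase 'c': 7 ⇒ 29;  out=∅∪out(29)={1,7}
  fail(27) 'eaac': from fail(26)=1 chase 'c': 1→0 ⇒ 6;  out=∅∪out(6)={1}
  fail(5) 'aecbc': from fail(4)=22 chase 'c': 22 ⇒ 23;  out={0}∪out(23)={0,1,7}
  fail(13) 'bdeab': from fail(12)=25 chase 'b': 25→1→0 ⇒ 7;  out=∅∪out(7)=∅
  fail(18) 'addeb': from fail(17)=20 chase 'b': 20→0 ⇒ 7;  out=∅∪out(7)=∅
  fail(24) 'ecbcb': from fail(23)=29 chase 'b': 29→6→0 ⇒ 7;  out={5}∪out(7)={5}
  fail(28) 'eaacc': from fail(27)=6 chase 'c': 6→0 ⇒ 6;  out={6}∪out(6)={1,6}
  fail(14) 'bdeabe': from fail(13)=7 chase 'e': 7 ⇒ 8;  out={3}∪out(8)={3}
  fail(19) 'addebb': from fail(18)=7 chase 'b': 7→0 ⇒ 7;  out={4}∪out(7)={4}

Text stream:
i=0 'a': node 0→1
i=1 'd': node 1→15
i=2 'd': node 15→16
i=3 'e': node 16→17
i=4 'b': node 17→18
i=5 'b': node 18→19  → match P4@[0:5]
i=6 'e': node 19→8 (fail-walked)
i=7 'a': node 8→9  → match P2@[5:7]
i=8 'a': node 9→26 (fail-walked)
i=9 'c': node 26→27  → match P1@[9:9]
i=10 'c': node 27→28  → match P1@[10:10],P6@[6:10]
i=11 'a': node 28→1 (fail-walked)
i=12 'd': node 1→15
i=13 'd': node 15→16
i=14 'e': node 16→17
i=15 'b': node 17→18
i=16 'b': node 18→19  → match P4@[11:16]
i=17 'c': node 19→29 (fail-walked)  → match P1@[17:17],P7@[16:17]
i=18 'a': node 29→1 (fail-walked)
i=19 'e': node 1→2
i=20 'e': node 2→20 (fail-walked)

Result: [[5,4],[7,2],[9,1],[10,1],[10,6],[16,4],[17,1],[17,7]]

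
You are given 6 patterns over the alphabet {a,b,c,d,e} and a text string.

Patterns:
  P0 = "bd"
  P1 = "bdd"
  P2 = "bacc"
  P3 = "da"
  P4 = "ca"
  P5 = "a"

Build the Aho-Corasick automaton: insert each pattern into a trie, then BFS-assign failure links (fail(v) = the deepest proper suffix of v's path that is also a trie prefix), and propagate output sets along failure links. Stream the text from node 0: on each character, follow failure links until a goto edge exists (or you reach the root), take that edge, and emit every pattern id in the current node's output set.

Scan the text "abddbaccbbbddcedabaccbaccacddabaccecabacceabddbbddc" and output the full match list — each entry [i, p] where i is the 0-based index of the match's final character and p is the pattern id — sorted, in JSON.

Build:
Trie (insert patterns):
  0='ε' goto a→11 b→1 c→9 d→7
  1='b' goto a→4 d→2
  2='bd' goto d→3  [P0 ends]
  3='bdd' goto ·  [P1 ends]
  4='ba' goto c→5
  5='bac' goto c→6
  6='bacc' goto ·  [P2 ends]
  7='d' goto a→8
  8='da' goto ·  [P3 ends]
  9='c' goto a→10
  10='ca' goto ·  [P4 ends]
  11='a' goto ·  [P5 ends]

BFS fail/out derivation:
  n1('b'): parent n0 fail=0; on 'b' 0 → fail=0;  out ∅∪∅=∅
  n7('d'): parent n0 fail=0; on 'd' 0 → fail=0;  out ∅∪∅=∅
  n9('c'): parent n0 fail=0; on 'c' 0 → fail=0;  out ∅∪∅=∅
  n11('a'): parent n0 fail=0; on 'a' 0 → fail=0;  out {5}∪∅={5}
  n2('bd'): parent n1 fail=0; on 'd' 0 → fail=7;  out {0}∪∅={0}
  n4('ba'): parent n1 fail=0; on 'a' 0 → fail=11;  out ∅∪{5}={5}
  n8('da'): parent n7 fail=0; on 'a' 0 → fail=11;  out {3}∪{5}={3,5}
  n10('ca'): parent n9 fail=0; on 'a' 0 → fail=11;  out {4}∪{5}={4,5}
  n3('bdd'): parent n2 fail=7; on 'd' 7→0 → fail=7;  out {1}∪∅={1}
  n5('bac'): parent n4 fail=11; on 'c' 11→0 → fail=9;  out ∅∪∅=∅
  n6('bacc'): parent n5 fail=9; on 'c' 9→0 → fail=9;  out {2}∪∅={2}

Scan:
pos 0 'a': at 11  ** P5@[0:0]
pos 1 'b': at 1 ·f
pos 2 'd': at 2  ** P0@[1:2]
pos 3 'd': at 3  ** P1@[1:3]
pos 4 'b': at 1 ·f
pos 5 'a': at 4  ** P5@[5:5]
pos 6 'c': at 5
pos 7 'c': at 6  ** P2@[4:7]
pos 8 'b': at 1 ·f
pos 9 'b': at 1 ·f
pos 10 'b': at 1 ·f
pos 11 'd': at 2  ** P0@[10:11]
pos 12 'd': at 3  ** P1@[10:12]
pos 13 'c': at 9 ·f
pos 14 'e': at 0 ·f
pos 15 'd': at 7
pos 16 'a': at 8  ** P3@[15:16],P5@[16:16]
pos 17 'b': at 1 ·f
pos 18 'a': at 4  ** P5@[18:18]
pos 19 'c': at 5
pos 20 'c': at 6  ** P2@[17:20]
pos 21 'b': at 1 ·f
pos 22 'a': at 4  ** P5@[22:22]
pos 23 'c': at 5
pos 24 'c': at 6  ** P2@[21:24]
pos 25 'a': at 10 ·f  ** P4@[24:25],P5@[25:25]
pos 26 'c': at 9 ·f
pos 27 'd': at 7 ·f
pos 28 'd': at 7 ·f
pos 29 'a': at 8  ** P3@[28:29],P5@[29:29]
pos 30 'b': at 1 ·f
pos 31 'a': at 4  ** P5@[31:31]
pos 32 'c': at 5
pos 33 'c': at 6  ** P2@[30:33]
pos 34 'e': at 0 ·f
pos 35 'c': at 9
pos 36 'a': at 10  ** P4@[35:36],P5@[36:36]
pos 37 'b': at 1 ·f
pos 38 'a': at 4  ** P5@[38:38]
pos 39 'c': at 5
pos 40 'c': at 6  ** P2@[37:40]
pos 41 'e': at 0 ·f
pos 42 'a': at 11  ** P5@[42:42]
pos 43 'b': at 1 ·f
pos 44 'd': at 2  ** P0@[43:44]
pos 45 'd': at 3  ** P1@[43:45]
pos 46 'b': at 1 ·f
pos 47 'b': at 1 ·f
pos 48 'd': at 2  ** P0@[47:48]
pos 49 'd': at 3  ** P1@[47:49]
pos 50 'c': at 9 ·f

All matches (sorted): [[0,5],[2,0],[3,1],[5,5],[7,2],[11,0],[12,1],[16,3],[16,5],[18,5],[20,2],[22,5],[24,2],[25,4],[25,5],[29,3],[29,5],[31,5],[33,2],[36,4],[36,5],[38,5],[40,2],[42,5],[44,0],[45,1],[48,0],[49,1]]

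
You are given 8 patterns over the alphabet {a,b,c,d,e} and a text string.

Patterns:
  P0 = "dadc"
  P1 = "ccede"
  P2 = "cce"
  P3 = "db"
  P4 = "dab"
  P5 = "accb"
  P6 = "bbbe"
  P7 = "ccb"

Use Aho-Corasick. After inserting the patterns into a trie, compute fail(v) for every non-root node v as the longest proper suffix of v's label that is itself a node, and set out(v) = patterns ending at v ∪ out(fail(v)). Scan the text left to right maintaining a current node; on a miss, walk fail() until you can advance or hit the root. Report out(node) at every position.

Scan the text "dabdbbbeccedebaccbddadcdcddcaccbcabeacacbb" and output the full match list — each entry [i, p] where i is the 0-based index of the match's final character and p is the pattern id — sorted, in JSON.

Build automaton:
Trie nodes:
  n0 'ε': a→12 b→16 c→5 d→1
  n1 'd': a→2 b→10
  n2 'da': b→11 d→3
  n3 'dad': c→4
  n4 'dadc': ·  ←P0
  n5 'c': c→6
  n6 'cc': b→20 e→7
  n7 'cce': d→8  ←P2
  n8 'cced': e→9
  n9 'ccede': ·  ←P1
  n10 'db': ·  ←P3
  n11 'dab': ·  ←P4
  n12 'a': c→13
  n13 'ac': c→14
  n14 'acc': b→15
  n15 'accb': ·  ←P5
  n16 'b': b→17
  n17 'bb': b→18
  n18 'bbb': e→19
  n19 'bbbe': ·  ←P6
  n20 'ccb': ·  ←P7

Failure links (BFS by depth):
  fail(1) 'd': from fail(0)=0 chase 'd': 0 ⇒ 0;  out=∅∪out(0)=∅
  fail(5) 'c': from fail(0)=0 chase 'c': 0 ⇒ 0;  out=∅∪out(0)=∅
  fail(12) 'a': from fail(0)=0 chase 'a': 0 ⇒ 0;  out=∅∪out(0)=∅
  fail(16) 'b': from fail(0)=0 chase 'b': 0 ⇒ 0;  out=∅∪out(0)=∅
  fail(2) 'da': from fail(1)=0 chase 'a': 0 ⇒ 12;  out=∅∪out(12)=∅
  fail(6) 'cc': from fail(5)=0 chase 'c': 0 ⇒ 5;  out=∅∪out(5)=∅
  fail(10) 'db': from fail(1)=0 chase 'b': 0 ⇒ 16;  out={3}∪out(16)={3}
  fail(13) 'ac': from fail(12)=0 chase 'c': 0 ⇒ 5;  out=∅∪out(5)=∅
  fail(17) 'bb': from fail(16)=0 chase 'b': 0 ⇒ 16;  out=∅∪out(16)=∅
  fail(3) 'dad': from fail(2)=12 chase 'd': 12→0 ⇒ 1;  out=∅∪out(1)=∅
  fail(7) 'cce': from fail(6)=5 chase 'e': 5→0 ⇒ 0;  out={2}∪out(0)={2}
  fail(11) 'dab': from fail(2)=12 chase 'b': 12→0 ⇒ 16;  out={4}∪out(16)={4}
  fail(14) 'acc': from fail(13)=5 chase 'c': 5 ⇒ 6;  out=∅∪out(6)=∅
  fail(18) 'bbb': from fail(17)=16 chase 'b': 16 ⇒ 17;  out=∅∪out(17)=∅
  fail(20) 'ccb': from fail(6)=5 chase 'b': 5→0 ⇒ 16;  out={7}∪out(16)={7}
  fail(4) 'dadc': from fail(3)=1 chase 'c': 1→0 ⇒ 5;  out={0}∪out(5)={0}
  fail(8) 'cced': from fail(7)=0 chase 'd': 0 ⇒ 1;  out=∅∪out(1)=∅
  fail(15) 'accb': from fail(14)=6 chase 'b': 6 ⇒ 20;  out={5}∪out(20)={5,7}
  fail(19) 'bbbe': from fail(18)=17 chase 'e': 17→16→0 ⇒ 0;  out={6}∪out(0)={6}
  fail(9) 'ccede': from fail(8)=1 chase 'e': 1→0 ⇒ 0;  out={1}∪out(0)={1}

Text stream:
[0] read 'd'  n0⇒n1
[1] read 'a'  n1⇒n2
[2] read 'b'  n2⇒n11  → match P4@[0:2]
[3] read 'd'  n11⇒n1 (via fail)
[4] read 'b'  n1⇒n10  → match P3@[3:4]
[5] read 'b'  n10⇒n17 (via fail)
[6] read 'b'  n17⇒n18
[7] read 'e'  n18⇒n19  → match P6@[4:7]
[8] read 'c'  n19⇒n5 (via fail)
[9] read 'c'  n5⇒n6
[10] read 'e'  n6⇒n7  → match P2@[8:10]
[11] read 'd'  n7⇒n8
[12] read 'e'  n8⇒n9  → match P1@[8:12]
[13] read 'b'  n9⇒n16 (via fail)
[14] read 'a'  n16⇒n12 (via fail)
[15] read 'c'  n12⇒n13
[16] read 'c'  n13⇒n14
[17] read 'b'  n14⇒n15  → match P5@[14:17],P7@[15:17]
[18] read 'd'  n15⇒n1 (via fail)
[19] read 'd'  n1⇒n1 (via fail)
[20] read 'a'  n1⇒n2
[21] read 'd'  n2⇒n3
[22] read 'c'  n3⇒n4  → match P0@[19:22]
[23] read 'd'  n4⇒n1 (via fail)
[24] read 'c'  n1⇒n5 (via fail)
[25] read 'd'  n5⇒n1 (via fail)
[26] read 'd'  n1⇒n1 (via fail)
[27] read 'c'  n1⇒n5 (via fail)
[28] read 'a'  n5⇒n12 (via fail)
[29] read 'c'  n12⇒n13
[30] read 'c'  n13⇒n14
[31] read 'b'  n14⇒n15  → match P5@[28:31],P7@[29:31]
[32] read 'c'  n15⇒n5 (via fail)
[33] read 'a'  n5⇒n12 (via fail)
[34] read 'b'  n12⇒n16 (via fail)
[35] read 'e'  n16⇒n0 (via fail)
[36] read 'a'  n0⇒n12
[37] read 'c'  n12⇒n13
[38] read 'a'  n13⇒n12 (via fail)
[39] read 'c'  n12⇒n13
[40] read 'b'  n13⇒n16 (via fail)
[41] read 'b'  n16⇒n17

Result: [[2,4],[4,3],[7,6],[10,2],[12,1],[17,5],[17,7],[22,0],[31,5],[31,7]]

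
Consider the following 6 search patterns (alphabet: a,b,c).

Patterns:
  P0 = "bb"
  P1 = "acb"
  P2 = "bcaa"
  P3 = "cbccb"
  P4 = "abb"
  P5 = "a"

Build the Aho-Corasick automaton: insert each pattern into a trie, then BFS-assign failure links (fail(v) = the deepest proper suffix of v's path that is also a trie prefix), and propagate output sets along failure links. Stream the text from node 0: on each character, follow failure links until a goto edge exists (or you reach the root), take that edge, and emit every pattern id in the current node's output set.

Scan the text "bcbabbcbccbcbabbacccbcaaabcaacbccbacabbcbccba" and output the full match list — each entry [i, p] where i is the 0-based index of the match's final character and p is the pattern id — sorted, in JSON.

Build:
Trie (insert patterns):
  n0 'ε': a→3 b→1 c→9
  n1 'b': b→2 c→6
  n2 'bb': ·  [P0 ends]
  n3 'a': b→14 c→4  [P5 ends]
  n4 'ac': b→5
  n5 'acb': ·  [P1 ends]
  n6 'bc': a→7
  n7 'bca': a→8
  n8 'bcaa': ·  [P2 ends]
  n9 'c': b→10
  n10 'cb': c→11
  n11 'cbc': c→12
  n12 'cbcc': b→13
  n13 'cbccb': ·  [P3 ends]
  n14 'ab': b→15
  n15 'abb': ·  [P4 ends]

Failure links (BFS by depth):
  fail(1) 'b': from fail(0)=0 chase 'b': 0 ⇒ 0;  out=∅∪out(0)=∅
  fail(3) 'a': from fail(0)=0 chase 'a': 0 ⇒ 0;  out={5}∪out(0)={5}
  fail(9) 'c': from fail(0)=0 chase 'c': 0 ⇒ 0;  out=∅∪out(0)=∅
  fail(2) 'bb': from fail(1)=0 chase 'b': 0 ⇒ 1;  out={0}∪out(1)={0}
  fail(4) 'ac': from fail(3)=0 chase 'c': 0 ⇒ 9;  out=∅∪out(9)=∅
  fail(6) 'bc': from fail(1)=0 chase 'c': 0 ⇒ 9;  out=∅∪out(9)=∅
  fail(10) 'cb': from fail(9)=0 chase 'b': 0 ⇒ 1;  out=∅∪out(1)=∅
  fail(14) 'ab': from fail(3)=0 chase 'b': 0 ⇒ 1;  out=∅∪out(1)=∅
  fail(5) 'acb': from fail(4)=9 chase 'b': 9 ⇒ 10;  out={1}∪out(10)={1}
  fail(7) 'bca': from fail(6)=9 chase 'a': 9→0 ⇒ 3;  out=∅∪out(3)={5}
  fail(11) 'cbc': from fail(10)=1 chase 'c': 1 ⇒ 6;  out=∅∪out(6)=∅
  fail(15) 'abb': from fail(14)=1 chase 'b': 1 ⇒ 2;  out={4}∪out(2)={0,4}
  fail(8) 'bcaa': from fail(7)=3 chase 'a': 3→0 ⇒ 3;  out={2}∪out(3)={2,5}
  fail(12) 'cbcc': from fail(11)=6 chase 'c': 6→9→0 ⇒ 9;  out=∅∪out(9)=∅
  fail(13) 'cbccb': from fail(12)=9 chase 'b': 9 ⇒ 10;  out={3}∪out(10)={3}

Scan:
i=0 'b': node 0→1
i=1 'c': node 1→6
i=2 'b': node 6→10 (via fail)
i=3 'a': node 10→3 (via fail)  emit P5@[3:3]
i=4 'b': node 3→14
i=5 'b': node 14→15  emit P0@[4:5],P4@[3:5]
i=6 'c': node 15→6 (via fail)
i=7 'b': node 6→10 (via fail)
i=8 'c': node 10→11
i=9 'c': node 11→12
i=10 'b': node 12→13  emit P3@[6:10]
i=11 'c': node 13→11 (via fail)
i=12 'b': node 11→10 (via fail)
i=13 'a': node 10→3 (via fail)  emit P5@[13:13]
i=14 'b': node 3→14
i=15 'b': node 14→15  emit P0@[14:15],P4@[13:15]
i=16 'a': node 15→3 (via fail)  emit P5@[16:16]
i=17 'c': node 3→4
i=18 'c': node 4→9 (via fail)
i=19 'c': node 9→9 (via fail)
i=20 'b': node 9→10
i=21 'c': node 10→11
i=22 'a': node 11→7 (via fail)  emit P5@[22:22]
i=23 'a': node 7→8  emit P2@[20:23],P5@[23:23]
i=24 'a': node 8→3 (via fail)  emit P5@[24:24]
i=25 'b': node 3→14
i=26 'c': node 14→6 (via fail)
i=27 'a': node 6→7  emit P5@[27:27]
i=28 'a': node 7→8  emit P2@[25:28],P5@[28:28]
i=29 'c': node 8→4 (via fail)
i=30 'b': node 4→5  emit P1@[28:30]
i=31 'c': node 5→11 (via fail)
i=32 'c': node 11→12
i=33 'b': node 12→13  emit P3@[29:33]
i=34 'a': node 13→3 (via fail)  emit P5@[34:34]
i=35 'c': node 3→4
i=36 'a': node 4→3 (via fail)  emit P5@[36:36]
i=37 'b': node 3→14
i=38 'b': node 14→15  emit P0@[37:38],P4@[36:38]
i=39 'c': node 15→6 (via fail)
i=40 'b': node 6→10 (via fail)
i=41 'c': node 10→11
i=42 'c': node 11→12
i=43 'b': node 12→13  emit P3@[39:43]
i=44 'a': node 13→3 (via fail)  emit P5@[44:44]

Matches: [[3,5],[5,0],[5,4],[10,3],[13,5],[15,0],[15,4],[16,5],[22,5],[23,2],[23,5],[24,5],[27,5],[28,2],[28,5],[30,1],[33,3],[34,5],[36,5],[38,0],[38,4],[43,3],[44,5]]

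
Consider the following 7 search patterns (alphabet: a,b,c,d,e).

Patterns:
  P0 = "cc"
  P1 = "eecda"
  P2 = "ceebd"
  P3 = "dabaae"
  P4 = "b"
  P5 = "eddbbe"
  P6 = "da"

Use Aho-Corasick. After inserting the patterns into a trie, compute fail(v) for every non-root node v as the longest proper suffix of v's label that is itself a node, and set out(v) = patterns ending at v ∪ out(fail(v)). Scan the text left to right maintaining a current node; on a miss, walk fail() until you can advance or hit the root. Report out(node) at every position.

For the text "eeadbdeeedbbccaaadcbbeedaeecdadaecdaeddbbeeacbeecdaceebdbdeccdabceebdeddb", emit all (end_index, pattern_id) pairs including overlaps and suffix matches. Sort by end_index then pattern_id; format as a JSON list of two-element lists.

Build automaton:
Trie nodes:
  0='ε' goto b→18 c→1 d→12 e→3
  1='c' goto c→2 e→8
  2='cc' goto ·  [P0 ends]
  3='e' goto d→19 e→4
  4='ee' goto c→5
  5='eec' goto d→6
  6='eecd' goto a→7
  7='eecda' goto ·  [P1 ends]
  8='ce' goto e→9
  9='cee' goto b→10
  10='ceeb' goto d→11
  11='ceebd' goto ·  [P2 ends]
  12='d' goto a→13
  13='da' goto b→14  [P6 ends]
  14='dab' goto a→15
  15='daba' goto a→16
  16='dabaa' goto e→17
  17='dabaae' goto ·  [P3 ends]
  18='b' goto ·  [P4 ends]
  19='ed' goto d→20
  20='edd' goto b→21
  21='eddb' goto b→22
  22='eddbb' goto e→23
  23='eddbbe' goto ·  [P5 ends]

BFS fail/out derivation:
  fail(1) 'c': from fail(0)=0 chase 'c': 0 ⇒ 0;  out=∅∪out(0)=∅
  fail(3) 'e': from fail(0)=0 chase 'e': 0 ⇒ 0;  out=∅∪out(0)=∅
  fail(12) 'd': from fail(0)=0 chase 'd': 0 ⇒ 0;  out=∅∪out(0)=∅
  fail(18) 'b': from fail(0)=0 chase 'b': 0 ⇒ 0;  out={4}∪out(0)={4}
  fail(2) 'cc': from fail(1)=0 chase 'c': 0 ⇒ 1;  out={0}∪out(1)={0}
  fail(4) 'ee': from fail(3)=0 chase 'e': 0 ⇒ 3;  out=∅∪out(3)=∅
  fail(8) 'ce': from fail(1)=0 chase 'e': 0 ⇒ 3;  out=∅∪out(3)=∅
  fail(13) 'da': from fail(12)=0 chase 'a': 0 ⇒ 0;  out={6}∪out(0)={6}
  fail(19) 'ed': from fail(3)=0 chase 'd': 0 ⇒ 12;  out=∅∪out(12)=∅
  fail(5) 'eec': from fail(4)=3 chase 'c': 3→0 ⇒ 1;  out=∅∪out(1)=∅
  fail(9) 'cee': from fail(8)=3 chase 'e': 3 ⇒ 4;  out=∅∪out(4)=∅
  fail(14) 'dab': from fail(13)=0 chase 'b': 0 ⇒ 18;  out=∅∪out(18)={4}
  fail(20) 'edd': from fail(19)=12 chase 'd': 12→0 ⇒ 12;  out=∅∪out(12)=∅
  fail(6) 'eecd': from fail(5)=1 chase 'd': 1→0 ⇒ 12;  out=∅∪out(12)=∅
  fail(10) 'ceeb': from fail(9)=4 chase 'b': 4→3→0 ⇒ 18;  out=∅∪out(18)={4}
  fail(15) 'daba': from fail(14)=18 chase 'a': 18→0 ⇒ 0;  out=∅∪out(0)=∅
  fail(21) 'eddb': from fail(20)=12 chase 'b': 12→0 ⇒ 18;  out=∅∪out(18)={4}
  fail(7) 'eecda': from fail(6)=12 chase 'a': 12 ⇒ 13;  out={1}∪out(13)={1,6}
  fail(11) 'ceebd': from fail(10)=18 chase 'd': 18→0 ⇒ 12;  out={2}∪out(12)={2}
  fail(16) 'dabaa': from fail(15)=0 chase 'a': 0 ⇒ 0;  out=∅∪out(0)=∅
  fail(22) 'eddbb': from fail(21)=18 chase 'b': 18→0 ⇒ 18;  out=∅∪out(18)={4}
  fail(17) 'dabaae': from fail(16)=0 chase 'e': 0 ⇒ 3;  out={3}∪out(3)={3}
  fail(23) 'eddbbe': from fail(22)=18 chase 'e': 18→0 ⇒ 3;  out={5}∪out(3)={5}

Scan:
i=0 'e': node 0→3
i=1 'e': node 3→4
i=2 'a': node 4→0 (via fail)
i=3 'd': node 0→12
i=4 'b': node 12→18 (via fail)  ** P4@[4:4]
i=5 'd': node 18→12 (via fail)
i=6 'e': node 12→3 (via fail)
i=7 'e': node 3→4
i=8 'e': node 4→4 (via fail)
i=9 'd': node 4→19 (via fail)
i=10 'b': node 19→18 (via fail)  ** P4@[10:10]
i=11 'b': node 18→18 (via fail)  ** P4@[11:11]
i=12 'c': node 18→1 (via fail)
i=13 'c': node 1→2  ** P0@[12:13]
i=14 'a': node 2→0 (via fail)
i=15 'a': node 0→0
i=16 'a': node 0→0
i=17 'd': node 0→12
i=18 'c': node 12→1 (via fail)
i=19 'b': node 1→18 (via fail)  ** P4@[19:19]
i=20 'b': node 18→18 (via fail)  ** P4@[20:20]
i=21 'e': node 18→3 (via fail)
i=22 'e': node 3→4
i=23 'd': node 4→19 (via fail)
i=24 'a': node 19→13 (via fail)  ** P6@[23:24]
i=25 'e': node 13→3 (via fail)
i=26 'e': node 3→4
i=27 'c': node 4→5
i=28 'd': node 5→6
i=29 'a': node 6→7  ** P1@[25:29],P6@[28:29]
i=30 'd': node 7→12 (via fail)
i=31 'a': node 12→13  ** P6@[30:31]
i=32 'e': node 13→3 (via fail)
i=33 'c': node 3→1 (via fail)
i=34 'd': node 1→12 (via fail)
i=35 'a': node 12→13  ** P6@[34:35]
i=36 'e': node 13→3 (via fail)
i=37 'd': node 3→19
i=38 'd': node 19→20
i=39 'b': node 20→21  ** P4@[39:39]
i=40 'b': node 21→22  ** P4@[40:40]
i=41 'e': node 22→23  ** P5@[36:41]
i=42 'e': node 23→4 (via fail)
i=43 'a': node 4→0 (via fail)
i=44 'c': node 0→1
i=45 'b': node 1→18 (via fail)  ** P4@[45:45]
i=46 'e': node 18→3 (via fail)
i=47 'e': node 3→4
i=48 'c': node 4→5
i=49 'd': node 5→6
i=50 'a': node 6→7  ** P1@[46:50],P6@[49:50]
i=51 'c': node 7→1 (via fail)
i=52 'e': node 1→8
i=53 'e': node 8→9
i=54 'b': node 9→10  ** P4@[54:54]
i=55 'd': node 10→11  ** P2@[51:55]
i=56 'b': node 11→18 (via fail)  ** P4@[56:56]
i=57 'd': node 18→12 (via fail)
i=58 'e': node 12→3 (via fail)
i=59 'c': node 3→1 (via fail)
i=60 'c': node 1→2  ** P0@[59:60]
i=61 'd': node 2→12 (via fail)
i=62 'a': node 12→13  ** P6@[61:62]
i=63 'b': node 13→14  ** P4@[63:63]
i=64 'c': node 14→1 (via fail)
i=65 'e': node 1→8
i=66 'e': node 8→9
i=67 'b': node 9→10  ** P4@[67:67]
i=68 'd': node 10→11  ** P2@[64:68]
i=69 'e': node 11→3 (via fail)
i=70 'd': node 3→19
i=71 'd': node 19→20
i=72 'b': node 20→21  ** P4@[72:72]

Matches: [[4,4],[10,4],[11,4],[13,0],[19,4],[20,4],[24,6],[29,1],[29,6],[31,6],[35,6],[39,4],[40,4],[41,5],[45,4],[50,1],[50,6],[54,4],[55,2],[56,4],[60,0],[62,6],[63,4],[67,4],[68,2],[72,4]]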